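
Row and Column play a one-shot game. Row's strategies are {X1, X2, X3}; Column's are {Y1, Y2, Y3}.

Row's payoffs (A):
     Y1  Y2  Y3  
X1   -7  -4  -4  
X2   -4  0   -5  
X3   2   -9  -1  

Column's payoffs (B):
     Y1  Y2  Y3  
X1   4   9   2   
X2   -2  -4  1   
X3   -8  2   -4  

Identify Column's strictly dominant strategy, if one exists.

A strategy is strictly dominant if it gives Column a strictly higher payoff than every other strategy, against every choice by the opponent.
Y1 is not dominant: against X1, Y2 gives 9 > 4.
Y2 is not dominant: against X2, Y1 gives -2 > -4.
Y3 is not dominant: against X1, Y1 gives 4 > 2.
No single strategy is best against every opponent action.

None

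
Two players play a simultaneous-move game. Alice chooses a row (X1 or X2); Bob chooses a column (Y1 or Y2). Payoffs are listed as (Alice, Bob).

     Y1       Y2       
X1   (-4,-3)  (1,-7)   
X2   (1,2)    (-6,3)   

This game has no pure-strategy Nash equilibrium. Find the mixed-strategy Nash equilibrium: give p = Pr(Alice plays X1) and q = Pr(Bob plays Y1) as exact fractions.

p = 1/5, q = 7/12

In a mixed NE each player is indifferent between their pure strategies, so the opponent's mix sets the indifference.
Bob indifferent between Y1 and Y2: p·(-3) + (1−p)·2 = p·(-7) + (1−p)·3 ⟹ 2 + (-5)p = 3 + (-10)p ⟹ p = 1/5.
Alice indifferent between X1 and X2: q·(-4) + (1−q)·1 = q·1 + (1−q)·(-6) ⟹ 1 + (-5)q = (-6) + 7q ⟹ q = 7/12.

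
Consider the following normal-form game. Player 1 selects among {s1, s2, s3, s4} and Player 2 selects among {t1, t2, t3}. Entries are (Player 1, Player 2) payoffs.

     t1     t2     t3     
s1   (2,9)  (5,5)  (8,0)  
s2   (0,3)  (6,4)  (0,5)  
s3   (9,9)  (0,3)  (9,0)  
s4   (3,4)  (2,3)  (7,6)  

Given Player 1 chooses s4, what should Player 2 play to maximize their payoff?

With Player 1 fixed at s4, Player 2's payoffs are: t1 → 4, t2 → 3, t3 → 6.
The maximum is 6, achieved by t3.

t3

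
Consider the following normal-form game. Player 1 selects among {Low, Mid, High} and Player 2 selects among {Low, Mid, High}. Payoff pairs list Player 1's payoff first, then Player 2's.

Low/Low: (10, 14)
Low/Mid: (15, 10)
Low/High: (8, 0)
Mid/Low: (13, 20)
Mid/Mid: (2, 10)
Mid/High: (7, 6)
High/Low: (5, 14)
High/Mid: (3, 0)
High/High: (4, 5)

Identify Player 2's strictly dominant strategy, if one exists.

A strategy is strictly dominant if it gives Player 2 a strictly higher payoff than every other strategy, against every choice by the opponent.
Low strictly dominates: vs Low: 14 > each of {10, 0}; vs Mid: 20 > each of {10, 6}; vs High: 14 > each of {0, 5}.

Low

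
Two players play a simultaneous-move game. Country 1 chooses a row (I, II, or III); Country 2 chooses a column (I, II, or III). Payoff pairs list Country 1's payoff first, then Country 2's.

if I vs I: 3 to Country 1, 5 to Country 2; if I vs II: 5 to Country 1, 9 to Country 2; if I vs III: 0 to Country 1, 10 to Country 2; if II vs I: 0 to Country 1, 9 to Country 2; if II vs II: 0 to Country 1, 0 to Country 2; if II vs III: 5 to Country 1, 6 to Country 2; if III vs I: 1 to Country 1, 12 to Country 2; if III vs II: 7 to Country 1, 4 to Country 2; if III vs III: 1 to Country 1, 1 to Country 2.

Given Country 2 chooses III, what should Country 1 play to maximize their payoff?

With Country 2 fixed at III, Country 1's payoffs are: I → 0, II → 5, III → 1.
The maximum is 5, achieved by II.

II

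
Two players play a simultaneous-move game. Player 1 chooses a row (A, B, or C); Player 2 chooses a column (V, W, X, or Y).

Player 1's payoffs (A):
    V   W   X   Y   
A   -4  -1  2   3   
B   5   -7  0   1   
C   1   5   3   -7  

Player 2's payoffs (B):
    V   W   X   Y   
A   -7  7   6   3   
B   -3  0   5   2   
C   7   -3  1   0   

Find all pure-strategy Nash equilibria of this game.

Find each player's best response to every opponent strategy; NE are the intersections.
Player 1's best responses — vs V: B (payoff 5); vs W: C (payoff 5); vs X: C (payoff 3); vs Y: A (payoff 3).
Player 2's best responses — vs A: W (payoff 7); vs B: X (payoff 5); vs C: V (payoff 7).
No cell has both players best-responding. For instance, Player 1's best reply to X is C, but against C Player 2 prefers V over X.

None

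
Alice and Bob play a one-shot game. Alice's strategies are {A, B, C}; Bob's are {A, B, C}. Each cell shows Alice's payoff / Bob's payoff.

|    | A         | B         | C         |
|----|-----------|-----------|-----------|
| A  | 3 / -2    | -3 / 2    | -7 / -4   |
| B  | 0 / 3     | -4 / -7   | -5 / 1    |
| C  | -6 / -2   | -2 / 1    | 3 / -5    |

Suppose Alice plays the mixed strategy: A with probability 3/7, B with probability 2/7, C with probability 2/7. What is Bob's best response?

Bob's best reply maximizes expected payoff against the mix.
A: (3/7)·(-2) + (2/7)·3 + (2/7)·(-2) = -4/7
B: (3/7)·2 + (2/7)·(-7) + (2/7)·1 = -6/7
C: (3/7)·(-4) + (2/7)·1 + (2/7)·(-5) = -20/7
Highest expected payoff is -4/7, from A.

A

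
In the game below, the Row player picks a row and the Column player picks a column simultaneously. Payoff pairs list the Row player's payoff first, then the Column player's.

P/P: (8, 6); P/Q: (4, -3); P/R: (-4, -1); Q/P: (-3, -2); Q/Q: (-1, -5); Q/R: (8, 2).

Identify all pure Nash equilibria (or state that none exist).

A profile is a Nash equilibrium when each player is best-responding to the other.
The Row player's best responses — vs P: P (payoff 8); vs Q: P (payoff 4); vs R: Q (payoff 8).
The Column player's best responses — vs P: P (payoff 6); vs Q: R (payoff 2).
Mutual best responses occur at (P, P) and (Q, R); at each, neither player gains by switching.

(P, P) and (Q, R)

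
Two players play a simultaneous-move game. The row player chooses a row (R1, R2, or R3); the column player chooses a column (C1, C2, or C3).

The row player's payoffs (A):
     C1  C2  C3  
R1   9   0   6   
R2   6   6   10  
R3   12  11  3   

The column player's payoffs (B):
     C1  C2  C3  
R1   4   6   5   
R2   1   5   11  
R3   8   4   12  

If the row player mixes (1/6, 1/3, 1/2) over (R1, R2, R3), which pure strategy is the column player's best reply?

C3

Compute the column player's expected payoff from each pure strategy against the given mix.
C1: (1/6)·4 + (1/3)·1 + (1/2)·8 = 5
C2: (1/6)·6 + (1/3)·5 + (1/2)·4 = 14/3
C3: (1/6)·5 + (1/3)·11 + (1/2)·12 = 21/2
Highest expected payoff is 21/2, from C3.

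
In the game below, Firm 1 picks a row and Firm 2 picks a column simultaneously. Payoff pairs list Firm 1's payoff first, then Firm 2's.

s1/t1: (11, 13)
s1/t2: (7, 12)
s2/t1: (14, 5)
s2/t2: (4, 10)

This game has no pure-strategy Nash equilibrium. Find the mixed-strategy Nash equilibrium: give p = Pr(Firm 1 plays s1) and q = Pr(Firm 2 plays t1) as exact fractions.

p = 5/6, q = 1/2

Each player's mixing probability is pinned down by making the *other* player indifferent.
Firm 2 indifferent between t1 and t2: p·13 + (1−p)·5 = p·12 + (1−p)·10 ⟹ 5 + 8p = 10 + 2p ⟹ p = 5/6.
Firm 1 indifferent between s1 and s2: q·11 + (1−q)·7 = q·14 + (1−q)·4 ⟹ 7 + 4q = 4 + 10q ⟹ q = 1/2.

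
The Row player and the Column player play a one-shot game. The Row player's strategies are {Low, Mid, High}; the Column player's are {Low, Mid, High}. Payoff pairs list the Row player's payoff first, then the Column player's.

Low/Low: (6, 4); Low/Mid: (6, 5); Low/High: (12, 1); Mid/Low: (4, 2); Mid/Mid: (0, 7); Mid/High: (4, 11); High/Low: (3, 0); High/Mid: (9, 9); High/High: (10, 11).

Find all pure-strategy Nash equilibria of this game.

There is no pure-strategy Nash equilibrium

Find each player's best response to every opponent strategy; NE are the intersections.
The Row player's best responses — vs Low: Low (payoff 6); vs Mid: High (payoff 9); vs High: Low (payoff 12).
The Column player's best responses — vs Low: Mid (payoff 5); vs Mid: High (payoff 11); vs High: High (payoff 11).
No cell has both players best-responding. For instance, the Row player's best reply to Mid is High, but against High the Column player prefers High over Mid.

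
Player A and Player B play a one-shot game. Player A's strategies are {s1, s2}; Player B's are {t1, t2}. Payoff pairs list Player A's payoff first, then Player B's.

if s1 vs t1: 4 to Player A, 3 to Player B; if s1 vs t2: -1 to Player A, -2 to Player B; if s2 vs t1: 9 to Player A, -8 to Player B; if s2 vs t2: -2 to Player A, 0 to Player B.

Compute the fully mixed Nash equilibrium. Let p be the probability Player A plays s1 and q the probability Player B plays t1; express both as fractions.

p = 8/13, q = 1/6

Each player's mixing probability is pinned down by making the *other* player indifferent.
Player B indifferent between t1 and t2: p·3 + (1−p)·(-8) = p·(-2) + (1−p)·0 ⟹ (-8) + 11p = 0 + (-2)p ⟹ p = 8/13.
Player A indifferent between s1 and s2: q·4 + (1−q)·(-1) = q·9 + (1−q)·(-2) ⟹ (-1) + 5q = (-2) + 11q ⟹ q = 1/6.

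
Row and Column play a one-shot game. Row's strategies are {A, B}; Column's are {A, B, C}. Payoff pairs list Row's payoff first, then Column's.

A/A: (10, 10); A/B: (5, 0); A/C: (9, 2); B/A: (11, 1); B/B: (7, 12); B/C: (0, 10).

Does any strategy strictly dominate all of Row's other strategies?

A strategy is strictly dominant if it gives Row a strictly higher payoff than every other strategy, against every choice by the opponent.
A is not dominant: against A, B gives 11 > 10.
B is not dominant: against C, A gives 9 > 0.
No single strategy is best against every opponent action.

No strictly dominant strategy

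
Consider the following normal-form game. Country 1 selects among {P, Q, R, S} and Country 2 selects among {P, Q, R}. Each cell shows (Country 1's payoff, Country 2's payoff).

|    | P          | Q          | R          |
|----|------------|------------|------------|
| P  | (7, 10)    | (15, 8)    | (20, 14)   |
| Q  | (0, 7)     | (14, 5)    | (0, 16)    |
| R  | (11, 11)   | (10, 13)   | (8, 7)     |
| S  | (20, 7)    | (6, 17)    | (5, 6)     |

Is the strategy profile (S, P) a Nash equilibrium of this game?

No

Holding Country 2 at P: Country 1 gets 20 from S, versus 7 from P, 0 from Q, 11 from R. No profitable deviation for Country 1.
Holding Country 1 at S: Country 2 gets 7 from P but could get 17 by switching to Q. Country 2 has a profitable deviation.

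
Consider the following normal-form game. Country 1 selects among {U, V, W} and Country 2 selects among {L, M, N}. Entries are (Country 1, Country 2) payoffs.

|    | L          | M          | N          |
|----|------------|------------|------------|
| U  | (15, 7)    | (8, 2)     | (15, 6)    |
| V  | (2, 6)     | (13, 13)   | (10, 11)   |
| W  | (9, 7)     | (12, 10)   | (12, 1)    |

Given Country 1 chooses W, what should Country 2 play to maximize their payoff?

With Country 1 fixed at W, Country 2's payoffs are: L → 7, M → 10, N → 1.
The maximum is 10, achieved by M.

M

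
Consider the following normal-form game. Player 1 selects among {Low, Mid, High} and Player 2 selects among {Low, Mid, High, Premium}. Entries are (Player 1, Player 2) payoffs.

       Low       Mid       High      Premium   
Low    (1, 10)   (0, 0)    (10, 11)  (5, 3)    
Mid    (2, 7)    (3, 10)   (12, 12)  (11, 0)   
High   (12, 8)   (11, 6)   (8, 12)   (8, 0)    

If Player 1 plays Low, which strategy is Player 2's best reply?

High

With Player 1 fixed at Low, Player 2's payoffs are: Low → 10, Mid → 0, High → 11, Premium → 3.
The maximum is 11, achieved by High.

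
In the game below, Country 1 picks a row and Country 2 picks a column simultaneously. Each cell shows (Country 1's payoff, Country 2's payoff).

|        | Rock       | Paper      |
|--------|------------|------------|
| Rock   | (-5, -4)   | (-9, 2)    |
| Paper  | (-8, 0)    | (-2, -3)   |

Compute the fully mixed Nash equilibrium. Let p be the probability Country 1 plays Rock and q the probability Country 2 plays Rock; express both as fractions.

p = 1/3, q = 7/10

Each player's mixing probability is pinned down by making the *other* player indifferent.
Country 2 indifferent between Rock and Paper: p·(-4) + (1−p)·0 = p·2 + (1−p)·(-3) ⟹ 0 + (-4)p = (-3) + 5p ⟹ p = 1/3.
Country 1 indifferent between Rock and Paper: q·(-5) + (1−q)·(-9) = q·(-8) + (1−q)·(-2) ⟹ (-9) + 4q = (-2) + (-6)q ⟹ q = 7/10.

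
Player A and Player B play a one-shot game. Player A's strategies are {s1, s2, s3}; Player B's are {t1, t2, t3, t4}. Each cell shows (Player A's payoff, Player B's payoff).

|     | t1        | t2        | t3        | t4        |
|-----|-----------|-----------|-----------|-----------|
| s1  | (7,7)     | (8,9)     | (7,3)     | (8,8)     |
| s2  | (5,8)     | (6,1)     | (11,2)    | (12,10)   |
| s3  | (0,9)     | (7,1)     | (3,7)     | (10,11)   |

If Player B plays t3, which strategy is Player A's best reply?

s2

With Player B fixed at t3, Player A's payoffs are: s1 → 7, s2 → 11, s3 → 3.
The maximum is 11, achieved by s2.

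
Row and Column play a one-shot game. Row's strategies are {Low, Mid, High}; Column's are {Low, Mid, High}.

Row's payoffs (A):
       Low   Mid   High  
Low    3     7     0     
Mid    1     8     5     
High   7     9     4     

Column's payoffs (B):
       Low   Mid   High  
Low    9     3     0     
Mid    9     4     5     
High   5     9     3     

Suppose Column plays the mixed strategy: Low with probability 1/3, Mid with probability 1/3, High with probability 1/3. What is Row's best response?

Row's best reply maximizes expected payoff against the mix.
Low: (1/3)·3 + (1/3)·7 + (1/3)·0 = 10/3
Mid: (1/3)·1 + (1/3)·8 + (1/3)·5 = 14/3
High: (1/3)·7 + (1/3)·9 + (1/3)·4 = 20/3
Highest expected payoff is 20/3, from High.

High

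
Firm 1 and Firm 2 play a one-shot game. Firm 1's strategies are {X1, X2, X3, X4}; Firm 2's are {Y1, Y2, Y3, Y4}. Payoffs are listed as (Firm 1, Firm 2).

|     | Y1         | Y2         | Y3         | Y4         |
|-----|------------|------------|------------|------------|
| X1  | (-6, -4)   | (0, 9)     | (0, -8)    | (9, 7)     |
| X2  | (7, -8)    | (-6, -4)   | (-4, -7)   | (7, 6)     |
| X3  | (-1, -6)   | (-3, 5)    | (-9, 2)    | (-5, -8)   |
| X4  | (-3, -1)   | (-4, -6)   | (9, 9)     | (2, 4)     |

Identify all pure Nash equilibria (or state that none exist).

Check mutual best responses: a cell is a NE iff neither player can gain by unilaterally deviating.
Firm 1's best responses — vs Y1: X2 (payoff 7); vs Y2: X1 (payoff 0); vs Y3: X4 (payoff 9); vs Y4: X1 (payoff 9).
Firm 2's best responses — vs X1: Y2 (payoff 9); vs X2: Y4 (payoff 6); vs X3: Y2 (payoff 5); vs X4: Y3 (payoff 9).
Mutual best responses occur at (X1, Y2) and (X4, Y3); at each, neither player gains by switching.

(X1, Y2) and (X4, Y3)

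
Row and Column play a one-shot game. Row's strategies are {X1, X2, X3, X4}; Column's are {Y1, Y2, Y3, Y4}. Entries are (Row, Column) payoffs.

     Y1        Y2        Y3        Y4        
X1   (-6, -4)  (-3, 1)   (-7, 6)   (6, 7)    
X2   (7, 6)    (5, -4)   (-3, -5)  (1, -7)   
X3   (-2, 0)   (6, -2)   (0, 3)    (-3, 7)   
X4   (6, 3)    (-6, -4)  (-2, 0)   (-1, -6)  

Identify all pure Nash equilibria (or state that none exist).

Check mutual best responses: a cell is a NE iff neither player can gain by unilaterally deviating.
Row's best responses — vs Y1: X2 (payoff 7); vs Y2: X3 (payoff 6); vs Y3: X3 (payoff 0); vs Y4: X1 (payoff 6).
Column's best responses — vs X1: Y4 (payoff 7); vs X2: Y1 (payoff 6); vs X3: Y4 (payoff 7); vs X4: Y1 (payoff 3).
Mutual best responses occur at (X1, Y4) and (X2, Y1); at each, neither player gains by switching.

(X1, Y4) and (X2, Y1)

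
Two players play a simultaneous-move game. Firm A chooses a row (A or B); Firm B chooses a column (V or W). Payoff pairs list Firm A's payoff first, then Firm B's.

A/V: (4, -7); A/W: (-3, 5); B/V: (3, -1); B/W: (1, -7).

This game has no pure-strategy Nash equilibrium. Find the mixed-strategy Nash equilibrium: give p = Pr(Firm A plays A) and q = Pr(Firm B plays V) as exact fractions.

Each player's mixing probability is pinned down by making the *other* player indifferent.
Firm B indifferent between V and W: p·(-7) + (1−p)·(-1) = p·5 + (1−p)·(-7) ⟹ (-1) + (-6)p = (-7) + 12p ⟹ p = 1/3.
Firm A indifferent between A and B: q·4 + (1−q)·(-3) = q·3 + (1−q)·1 ⟹ (-3) + 7q = 1 + 2q ⟹ q = 4/5.

p = 1/3, q = 4/5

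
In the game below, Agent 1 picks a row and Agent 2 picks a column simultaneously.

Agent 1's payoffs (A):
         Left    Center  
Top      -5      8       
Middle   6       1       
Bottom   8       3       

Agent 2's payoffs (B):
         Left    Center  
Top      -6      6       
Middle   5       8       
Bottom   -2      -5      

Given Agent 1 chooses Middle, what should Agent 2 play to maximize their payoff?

Center

With Agent 1 fixed at Middle, Agent 2's payoffs are: Left → 5, Center → 8.
The maximum is 8, achieved by Center.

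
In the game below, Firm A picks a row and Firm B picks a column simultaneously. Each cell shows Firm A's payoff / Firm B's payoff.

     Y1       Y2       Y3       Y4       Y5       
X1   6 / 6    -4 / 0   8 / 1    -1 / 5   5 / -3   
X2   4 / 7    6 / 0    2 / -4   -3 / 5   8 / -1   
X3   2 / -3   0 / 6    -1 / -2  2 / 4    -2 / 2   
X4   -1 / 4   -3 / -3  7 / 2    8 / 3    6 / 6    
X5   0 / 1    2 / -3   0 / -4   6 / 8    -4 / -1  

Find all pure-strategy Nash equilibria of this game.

(X1, Y1)

Find each player's best response to every opponent strategy; NE are the intersections.
Firm A's best responses — vs Y1: X1 (payoff 6); vs Y2: X2 (payoff 6); vs Y3: X1 (payoff 8); vs Y4: X4 (payoff 8); vs Y5: X2 (payoff 8).
Firm B's best responses — vs X1: Y1 (payoff 6); vs X2: Y1 (payoff 7); vs X3: Y2 (payoff 6); vs X4: Y5 (payoff 6); vs X5: Y4 (payoff 8).
The only mutual best response is (X1, Y1); neither player gains by switching there.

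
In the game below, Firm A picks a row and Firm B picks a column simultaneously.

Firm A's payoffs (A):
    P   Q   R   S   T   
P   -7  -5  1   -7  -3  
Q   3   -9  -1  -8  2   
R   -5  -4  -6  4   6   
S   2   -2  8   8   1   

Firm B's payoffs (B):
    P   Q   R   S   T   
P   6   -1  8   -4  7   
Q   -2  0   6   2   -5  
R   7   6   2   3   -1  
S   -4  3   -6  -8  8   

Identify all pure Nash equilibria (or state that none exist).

None

Check mutual best responses: a cell is a NE iff neither player can gain by unilaterally deviating.
Firm A's best responses — vs P: Q (payoff 3); vs Q: S (payoff -2); vs R: S (payoff 8); vs S: S (payoff 8); vs T: R (payoff 6).
Firm B's best responses — vs P: R (payoff 8); vs Q: R (payoff 6); vs R: P (payoff 7); vs S: T (payoff 8).
No cell has both players best-responding. For instance, Firm A's best reply to Q is S, but against S Firm B prefers T over Q.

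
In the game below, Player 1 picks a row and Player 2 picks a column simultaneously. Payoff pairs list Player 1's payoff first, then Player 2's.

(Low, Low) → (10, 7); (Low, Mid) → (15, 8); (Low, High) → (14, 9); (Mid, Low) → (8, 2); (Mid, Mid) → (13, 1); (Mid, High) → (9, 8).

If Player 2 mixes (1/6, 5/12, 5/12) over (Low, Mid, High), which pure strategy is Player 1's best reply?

Player 1's best reply maximizes expected payoff against the mix.
Low: (1/6)·10 + (5/12)·15 + (5/12)·14 = 55/4
Mid: (1/6)·8 + (5/12)·13 + (5/12)·9 = 21/2
Highest expected payoff is 55/4, from Low.

Low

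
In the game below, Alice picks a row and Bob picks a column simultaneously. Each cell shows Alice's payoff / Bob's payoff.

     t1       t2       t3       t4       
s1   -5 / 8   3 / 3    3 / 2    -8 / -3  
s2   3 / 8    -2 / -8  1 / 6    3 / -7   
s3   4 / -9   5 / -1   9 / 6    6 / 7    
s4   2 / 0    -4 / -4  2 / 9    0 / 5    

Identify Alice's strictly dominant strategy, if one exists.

s3

A strategy is strictly dominant if it gives Alice a strictly higher payoff than every other strategy, against every choice by the opponent.
s3 strictly dominates: vs t1: 4 > each of {-5, 3, 2}; vs t2: 5 > each of {3, -2, -4}; vs t3: 9 > each of {3, 1, 2}; vs t4: 6 > each of {-8, 3, 0}.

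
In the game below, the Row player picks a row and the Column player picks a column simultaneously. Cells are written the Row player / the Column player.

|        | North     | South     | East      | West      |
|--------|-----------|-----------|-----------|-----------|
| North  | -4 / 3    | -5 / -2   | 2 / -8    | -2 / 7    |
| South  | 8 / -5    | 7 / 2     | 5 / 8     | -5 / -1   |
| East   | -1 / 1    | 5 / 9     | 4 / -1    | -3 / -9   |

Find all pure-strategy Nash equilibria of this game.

(North, West) and (South, East)

Find each player's best response to every opponent strategy; NE are the intersections.
The Row player's best responses — vs North: South (payoff 8); vs South: South (payoff 7); vs East: South (payoff 5); vs West: North (payoff -2).
The Column player's best responses — vs North: West (payoff 7); vs South: East (payoff 8); vs East: South (payoff 9).
Mutual best responses occur at (North, West) and (South, East); at each, neither player gains by switching.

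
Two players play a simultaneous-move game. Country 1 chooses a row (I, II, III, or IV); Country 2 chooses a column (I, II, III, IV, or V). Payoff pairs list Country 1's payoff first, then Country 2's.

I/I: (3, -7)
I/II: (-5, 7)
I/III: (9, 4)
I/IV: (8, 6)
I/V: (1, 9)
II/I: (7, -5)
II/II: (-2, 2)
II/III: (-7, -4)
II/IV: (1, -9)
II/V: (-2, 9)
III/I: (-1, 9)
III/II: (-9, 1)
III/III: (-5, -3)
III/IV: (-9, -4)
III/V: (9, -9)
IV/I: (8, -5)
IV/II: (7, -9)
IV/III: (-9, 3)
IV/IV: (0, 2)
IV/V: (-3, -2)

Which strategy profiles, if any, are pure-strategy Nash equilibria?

A profile is a Nash equilibrium when each player is best-responding to the other.
Country 1's best responses — vs I: IV (payoff 8); vs II: IV (payoff 7); vs III: I (payoff 9); vs IV: I (payoff 8); vs V: III (payoff 9).
Country 2's best responses — vs I: V (payoff 9); vs II: V (payoff 9); vs III: I (payoff 9); vs IV: III (payoff 3).
No cell has both players best-responding. For instance, Country 1's best reply to V is III, but against III Country 2 prefers I over V.

There is no pure-strategy Nash equilibrium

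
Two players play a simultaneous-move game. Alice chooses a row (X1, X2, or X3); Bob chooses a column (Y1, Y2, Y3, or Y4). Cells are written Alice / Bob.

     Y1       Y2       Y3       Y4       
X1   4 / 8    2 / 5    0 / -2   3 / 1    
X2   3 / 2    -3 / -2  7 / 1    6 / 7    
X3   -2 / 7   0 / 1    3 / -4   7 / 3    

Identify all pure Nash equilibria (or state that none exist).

(X1, Y1)

A profile is a Nash equilibrium when each player is best-responding to the other.
Alice's best responses — vs Y1: X1 (payoff 4); vs Y2: X1 (payoff 2); vs Y3: X2 (payoff 7); vs Y4: X3 (payoff 7).
Bob's best responses — vs X1: Y1 (payoff 8); vs X2: Y4 (payoff 7); vs X3: Y1 (payoff 7).
The only mutual best response is (X1, Y1); neither player gains by switching there.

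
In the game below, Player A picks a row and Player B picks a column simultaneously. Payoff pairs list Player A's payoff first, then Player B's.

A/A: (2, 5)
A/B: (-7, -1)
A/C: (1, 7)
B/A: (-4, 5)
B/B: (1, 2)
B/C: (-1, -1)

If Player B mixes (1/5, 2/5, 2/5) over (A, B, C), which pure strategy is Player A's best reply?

B

Player A's best reply maximizes expected payoff against the mix.
A: (1/5)·2 + (2/5)·(-7) + (2/5)·1 = -2
B: (1/5)·(-4) + (2/5)·1 + (2/5)·(-1) = -4/5
Highest expected payoff is -4/5, from B.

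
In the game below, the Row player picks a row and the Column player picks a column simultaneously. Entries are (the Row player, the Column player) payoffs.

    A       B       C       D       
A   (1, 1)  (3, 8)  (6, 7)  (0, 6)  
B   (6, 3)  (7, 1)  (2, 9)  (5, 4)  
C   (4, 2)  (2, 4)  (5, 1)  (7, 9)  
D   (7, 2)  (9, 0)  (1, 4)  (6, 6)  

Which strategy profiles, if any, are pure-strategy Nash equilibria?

Check mutual best responses: a cell is a NE iff neither player can gain by unilaterally deviating.
The Row player's best responses — vs A: D (payoff 7); vs B: D (payoff 9); vs C: A (payoff 6); vs D: C (payoff 7).
The Column player's best responses — vs A: B (payoff 8); vs B: C (payoff 9); vs C: D (payoff 9); vs D: D (payoff 6).
The only mutual best response is (C, D); neither player gains by switching there.

(C, D)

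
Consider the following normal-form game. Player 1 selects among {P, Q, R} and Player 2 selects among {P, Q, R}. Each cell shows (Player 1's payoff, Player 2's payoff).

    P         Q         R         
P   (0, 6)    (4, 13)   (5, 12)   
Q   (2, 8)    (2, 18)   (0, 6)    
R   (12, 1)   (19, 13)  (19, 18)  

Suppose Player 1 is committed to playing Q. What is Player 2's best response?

With Player 1 fixed at Q, Player 2's payoffs are: P → 8, Q → 18, R → 6.
The maximum is 18, achieved by Q.

Q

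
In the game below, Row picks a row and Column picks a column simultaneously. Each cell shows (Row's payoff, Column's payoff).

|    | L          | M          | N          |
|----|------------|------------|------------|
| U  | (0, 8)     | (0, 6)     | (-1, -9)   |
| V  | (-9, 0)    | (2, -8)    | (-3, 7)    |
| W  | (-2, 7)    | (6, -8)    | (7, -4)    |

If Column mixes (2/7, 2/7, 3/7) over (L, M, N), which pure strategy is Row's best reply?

Row's best reply maximizes expected payoff against the mix.
U: (2/7)·0 + (2/7)·0 + (3/7)·(-1) = -3/7
V: (2/7)·(-9) + (2/7)·2 + (3/7)·(-3) = -23/7
W: (2/7)·(-2) + (2/7)·6 + (3/7)·7 = 29/7
Highest expected payoff is 29/7, from W.

W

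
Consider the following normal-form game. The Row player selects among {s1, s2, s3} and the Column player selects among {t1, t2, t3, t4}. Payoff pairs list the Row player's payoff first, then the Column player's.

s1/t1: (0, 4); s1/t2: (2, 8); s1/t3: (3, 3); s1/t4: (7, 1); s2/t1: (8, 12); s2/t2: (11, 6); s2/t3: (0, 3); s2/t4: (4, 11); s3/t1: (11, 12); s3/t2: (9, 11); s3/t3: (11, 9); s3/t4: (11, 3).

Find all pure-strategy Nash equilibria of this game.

(s3, t1)

Check mutual best responses: a cell is a NE iff neither player can gain by unilaterally deviating.
The Row player's best responses — vs t1: s3 (payoff 11); vs t2: s2 (payoff 11); vs t3: s3 (payoff 11); vs t4: s3 (payoff 11).
The Column player's best responses — vs s1: t2 (payoff 8); vs s2: t1 (payoff 12); vs s3: t1 (payoff 12).
The only mutual best response is (s3, t1); neither player gains by switching there.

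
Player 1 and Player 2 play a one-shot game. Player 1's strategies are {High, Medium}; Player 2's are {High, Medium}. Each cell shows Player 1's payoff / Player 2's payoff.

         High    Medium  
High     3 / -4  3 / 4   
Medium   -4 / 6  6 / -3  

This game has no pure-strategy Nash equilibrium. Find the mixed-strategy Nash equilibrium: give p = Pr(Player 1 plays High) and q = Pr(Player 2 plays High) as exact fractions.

Each player's mixing probability is pinned down by making the *other* player indifferent.
Player 2 indifferent between High and Medium: p·(-4) + (1−p)·6 = p·4 + (1−p)·(-3) ⟹ 6 + (-10)p = (-3) + 7p ⟹ p = 9/17.
Player 1 indifferent between High and Medium: q·3 + (1−q)·3 = q·(-4) + (1−q)·6 ⟹ 3 + 0q = 6 + (-10)q ⟹ q = 3/10.

p = 9/17, q = 3/10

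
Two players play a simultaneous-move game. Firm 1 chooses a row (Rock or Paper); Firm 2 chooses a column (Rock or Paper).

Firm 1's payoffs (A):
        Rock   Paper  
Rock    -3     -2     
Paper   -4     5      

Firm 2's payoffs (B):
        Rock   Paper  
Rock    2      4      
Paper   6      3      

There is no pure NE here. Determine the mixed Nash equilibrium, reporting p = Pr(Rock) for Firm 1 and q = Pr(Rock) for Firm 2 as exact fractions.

p = 3/5, q = 7/8

In a mixed NE each player is indifferent between their pure strategies, so the opponent's mix sets the indifference.
Firm 2 indifferent between Rock and Paper: p·2 + (1−p)·6 = p·4 + (1−p)·3 ⟹ 6 + (-4)p = 3 + 1p ⟹ p = 3/5.
Firm 1 indifferent between Rock and Paper: q·(-3) + (1−q)·(-2) = q·(-4) + (1−q)·5 ⟹ (-2) + (-1)q = 5 + (-9)q ⟹ q = 7/8.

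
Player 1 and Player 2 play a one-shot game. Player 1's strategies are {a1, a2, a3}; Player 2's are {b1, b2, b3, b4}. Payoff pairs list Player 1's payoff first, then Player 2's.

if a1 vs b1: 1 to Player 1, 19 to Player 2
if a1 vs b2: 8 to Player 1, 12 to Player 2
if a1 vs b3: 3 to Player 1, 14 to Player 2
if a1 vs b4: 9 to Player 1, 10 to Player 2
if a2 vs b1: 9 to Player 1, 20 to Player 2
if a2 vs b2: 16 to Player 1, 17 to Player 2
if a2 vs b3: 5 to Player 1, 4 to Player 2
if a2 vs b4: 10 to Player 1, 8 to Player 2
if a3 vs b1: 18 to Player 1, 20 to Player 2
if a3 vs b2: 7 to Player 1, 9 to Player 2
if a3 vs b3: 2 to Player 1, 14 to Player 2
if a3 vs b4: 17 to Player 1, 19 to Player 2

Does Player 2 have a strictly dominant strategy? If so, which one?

b1

A strategy is strictly dominant if it gives Player 2 a strictly higher payoff than every other strategy, against every choice by the opponent.
b1 strictly dominates: vs a1: 19 > each of {12, 14, 10}; vs a2: 20 > each of {17, 4, 8}; vs a3: 20 > each of {9, 14, 19}.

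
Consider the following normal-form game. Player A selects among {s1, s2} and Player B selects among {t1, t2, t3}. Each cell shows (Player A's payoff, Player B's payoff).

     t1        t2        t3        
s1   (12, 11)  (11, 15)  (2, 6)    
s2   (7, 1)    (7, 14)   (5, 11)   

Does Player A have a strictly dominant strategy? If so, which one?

A strategy is strictly dominant if it gives Player A a strictly higher payoff than every other strategy, against every choice by the opponent.
s1 is not dominant: against t3, s2 gives 5 > 2.
s2 is not dominant: against t1, s1 gives 12 > 7.
No single strategy is best against every opponent action.

None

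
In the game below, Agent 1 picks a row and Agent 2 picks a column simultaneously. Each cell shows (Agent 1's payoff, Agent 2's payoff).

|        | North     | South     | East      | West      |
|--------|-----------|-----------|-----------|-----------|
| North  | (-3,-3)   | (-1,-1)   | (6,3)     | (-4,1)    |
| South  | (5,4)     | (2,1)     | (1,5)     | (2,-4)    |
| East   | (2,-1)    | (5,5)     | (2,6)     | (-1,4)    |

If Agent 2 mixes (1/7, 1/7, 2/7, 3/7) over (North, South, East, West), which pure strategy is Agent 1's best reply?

South

Compute Agent 1's expected payoff from each pure strategy against the given mix.
North: (1/7)·(-3) + (1/7)·(-1) + (2/7)·6 + (3/7)·(-4) = -4/7
South: (1/7)·5 + (1/7)·2 + (2/7)·1 + (3/7)·2 = 15/7
East: (1/7)·2 + (1/7)·5 + (2/7)·2 + (3/7)·(-1) = 8/7
Highest expected payoff is 15/7, from South.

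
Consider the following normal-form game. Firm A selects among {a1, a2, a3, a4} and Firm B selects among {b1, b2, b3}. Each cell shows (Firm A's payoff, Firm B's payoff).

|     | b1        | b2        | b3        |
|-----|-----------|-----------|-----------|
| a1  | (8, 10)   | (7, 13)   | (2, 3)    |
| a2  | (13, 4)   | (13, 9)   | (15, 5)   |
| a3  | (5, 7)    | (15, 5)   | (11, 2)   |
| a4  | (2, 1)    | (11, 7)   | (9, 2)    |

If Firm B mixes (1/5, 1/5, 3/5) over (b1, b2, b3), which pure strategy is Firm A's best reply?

a2

Firm A's best reply maximizes expected payoff against the mix.
a1: (1/5)·8 + (1/5)·7 + (3/5)·2 = 21/5
a2: (1/5)·13 + (1/5)·13 + (3/5)·15 = 71/5
a3: (1/5)·5 + (1/5)·15 + (3/5)·11 = 53/5
a4: (1/5)·2 + (1/5)·11 + (3/5)·9 = 8
Highest expected payoff is 71/5, from a2.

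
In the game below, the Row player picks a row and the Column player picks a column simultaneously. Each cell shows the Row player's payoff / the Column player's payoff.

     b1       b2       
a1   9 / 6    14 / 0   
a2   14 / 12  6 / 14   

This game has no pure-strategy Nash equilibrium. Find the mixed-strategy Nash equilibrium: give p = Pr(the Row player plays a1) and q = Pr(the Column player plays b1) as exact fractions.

p = 1/4, q = 8/13

Each player's mixing probability is pinned down by making the *other* player indifferent.
The Column player indifferent between b1 and b2: p·6 + (1−p)·12 = p·0 + (1−p)·14 ⟹ 12 + (-6)p = 14 + (-14)p ⟹ p = 1/4.
The Row player indifferent between a1 and a2: q·9 + (1−q)·14 = q·14 + (1−q)·6 ⟹ 14 + (-5)q = 6 + 8q ⟹ q = 8/13.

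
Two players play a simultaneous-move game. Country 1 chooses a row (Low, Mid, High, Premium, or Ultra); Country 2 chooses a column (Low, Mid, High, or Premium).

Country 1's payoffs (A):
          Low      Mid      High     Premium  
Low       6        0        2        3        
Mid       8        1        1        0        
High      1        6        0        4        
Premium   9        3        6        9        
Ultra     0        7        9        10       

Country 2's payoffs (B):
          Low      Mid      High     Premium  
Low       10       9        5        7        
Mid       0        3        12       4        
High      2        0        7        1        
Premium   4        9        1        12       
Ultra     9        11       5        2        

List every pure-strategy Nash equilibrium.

(Ultra, Mid)

Find each player's best response to every opponent strategy; NE are the intersections.
Country 1's best responses — vs Low: Premium (payoff 9); vs Mid: Ultra (payoff 7); vs High: Ultra (payoff 9); vs Premium: Ultra (payoff 10).
Country 2's best responses — vs Low: Low (payoff 10); vs Mid: High (payoff 12); vs High: High (payoff 7); vs Premium: Premium (payoff 12); vs Ultra: Mid (payoff 11).
The only mutual best response is (Ultra, Mid); neither player gains by switching there.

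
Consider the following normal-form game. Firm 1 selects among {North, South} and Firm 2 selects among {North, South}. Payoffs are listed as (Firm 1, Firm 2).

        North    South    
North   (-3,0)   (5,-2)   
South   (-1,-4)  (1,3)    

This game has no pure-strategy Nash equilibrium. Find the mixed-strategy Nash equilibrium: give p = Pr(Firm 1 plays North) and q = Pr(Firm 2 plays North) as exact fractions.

p = 7/9, q = 2/3

Each player's mixing probability is pinned down by making the *other* player indifferent.
Firm 2 indifferent between North and South: p·0 + (1−p)·(-4) = p·(-2) + (1−p)·3 ⟹ (-4) + 4p = 3 + (-5)p ⟹ p = 7/9.
Firm 1 indifferent between North and South: q·(-3) + (1−q)·5 = q·(-1) + (1−q)·1 ⟹ 5 + (-8)q = 1 + (-2)q ⟹ q = 2/3.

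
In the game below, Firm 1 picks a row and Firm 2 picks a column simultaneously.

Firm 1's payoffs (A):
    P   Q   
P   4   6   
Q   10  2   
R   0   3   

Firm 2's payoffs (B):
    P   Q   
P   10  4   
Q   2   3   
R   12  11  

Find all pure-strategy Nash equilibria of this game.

A profile is a Nash equilibrium when each player is best-responding to the other.
Firm 1's best responses — vs P: Q (payoff 10); vs Q: P (payoff 6).
Firm 2's best responses — vs P: P (payoff 10); vs Q: Q (payoff 3); vs R: P (payoff 12).
No cell has both players best-responding. For instance, Firm 1's best reply to P is Q, but against Q Firm 2 prefers Q over P.

No pure-strategy Nash equilibrium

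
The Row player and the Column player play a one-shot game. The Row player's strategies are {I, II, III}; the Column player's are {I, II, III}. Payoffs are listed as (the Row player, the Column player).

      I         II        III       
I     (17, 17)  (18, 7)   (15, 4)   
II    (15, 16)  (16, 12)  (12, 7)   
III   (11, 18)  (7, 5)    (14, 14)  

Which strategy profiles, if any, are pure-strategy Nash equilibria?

(I, I)

A profile is a Nash equilibrium when each player is best-responding to the other.
The Row player's best responses — vs I: I (payoff 17); vs II: I (payoff 18); vs III: I (payoff 15).
The Column player's best responses — vs I: I (payoff 17); vs II: I (payoff 16); vs III: I (payoff 18).
The only mutual best response is (I, I); neither player gains by switching there.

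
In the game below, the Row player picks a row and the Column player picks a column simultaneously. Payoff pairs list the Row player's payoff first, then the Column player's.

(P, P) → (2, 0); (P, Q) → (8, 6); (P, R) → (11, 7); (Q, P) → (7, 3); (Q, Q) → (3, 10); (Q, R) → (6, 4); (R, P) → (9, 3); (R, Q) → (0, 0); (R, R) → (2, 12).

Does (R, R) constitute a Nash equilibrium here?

Holding the Column player at R: the Row player gets 2 from R but could get 11 by switching to P. The Row player has a profitable deviation.

No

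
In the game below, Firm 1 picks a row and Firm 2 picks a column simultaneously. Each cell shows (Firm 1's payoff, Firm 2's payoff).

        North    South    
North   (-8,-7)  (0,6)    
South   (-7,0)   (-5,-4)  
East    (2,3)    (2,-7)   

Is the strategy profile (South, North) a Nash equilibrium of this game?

No

Holding Firm 2 at North: Firm 1 gets -7 from South but could get 2 by switching to East. Firm 1 has a profitable deviation.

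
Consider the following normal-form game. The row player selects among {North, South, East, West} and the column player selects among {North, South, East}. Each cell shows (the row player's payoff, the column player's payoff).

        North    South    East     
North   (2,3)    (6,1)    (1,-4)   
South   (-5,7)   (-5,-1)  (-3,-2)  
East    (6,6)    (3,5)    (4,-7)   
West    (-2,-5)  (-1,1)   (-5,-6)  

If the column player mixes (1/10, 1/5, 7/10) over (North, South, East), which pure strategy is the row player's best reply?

East

Compute the row player's expected payoff from each pure strategy against the given mix.
North: (1/10)·2 + (1/5)·6 + (7/10)·1 = 21/10
South: (1/10)·(-5) + (1/5)·(-5) + (7/10)·(-3) = -18/5
East: (1/10)·6 + (1/5)·3 + (7/10)·4 = 4
West: (1/10)·(-2) + (1/5)·(-1) + (7/10)·(-5) = -39/10
Highest expected payoff is 4, from East.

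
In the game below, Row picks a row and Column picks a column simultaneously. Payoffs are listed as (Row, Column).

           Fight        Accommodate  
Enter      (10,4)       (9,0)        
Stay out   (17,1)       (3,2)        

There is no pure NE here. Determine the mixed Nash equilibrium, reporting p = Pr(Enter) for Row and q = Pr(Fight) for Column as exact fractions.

Each player's mixing probability is pinned down by making the *other* player indifferent.
Column indifferent between Fight and Accommodate: p·4 + (1−p)·1 = p·0 + (1−p)·2 ⟹ 1 + 3p = 2 + (-2)p ⟹ p = 1/5.
Row indifferent between Enter and Stay out: q·10 + (1−q)·9 = q·17 + (1−q)·3 ⟹ 9 + 1q = 3 + 14q ⟹ q = 6/13.

p = 1/5, q = 6/13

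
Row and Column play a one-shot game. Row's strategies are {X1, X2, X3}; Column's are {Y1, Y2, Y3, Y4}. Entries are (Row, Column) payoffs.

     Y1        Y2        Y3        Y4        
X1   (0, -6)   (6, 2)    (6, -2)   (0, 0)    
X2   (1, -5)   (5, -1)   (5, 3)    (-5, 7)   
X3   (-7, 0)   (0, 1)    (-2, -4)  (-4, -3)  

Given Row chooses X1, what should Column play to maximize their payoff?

With Row fixed at X1, Column's payoffs are: Y1 → -6, Y2 → 2, Y3 → -2, Y4 → 0.
The maximum is 2, achieved by Y2.

Y2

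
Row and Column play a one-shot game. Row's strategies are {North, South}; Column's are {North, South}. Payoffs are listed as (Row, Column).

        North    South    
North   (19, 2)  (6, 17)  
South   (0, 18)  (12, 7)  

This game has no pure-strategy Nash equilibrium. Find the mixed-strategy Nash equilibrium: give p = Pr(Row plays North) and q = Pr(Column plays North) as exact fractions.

p = 11/26, q = 6/25

Each player's mixing probability is pinned down by making the *other* player indifferent.
Column indifferent between North and South: p·2 + (1−p)·18 = p·17 + (1−p)·7 ⟹ 18 + (-16)p = 7 + 10p ⟹ p = 11/26.
Row indifferent between North and South: q·19 + (1−q)·6 = q·0 + (1−q)·12 ⟹ 6 + 13q = 12 + (-12)q ⟹ q = 6/25.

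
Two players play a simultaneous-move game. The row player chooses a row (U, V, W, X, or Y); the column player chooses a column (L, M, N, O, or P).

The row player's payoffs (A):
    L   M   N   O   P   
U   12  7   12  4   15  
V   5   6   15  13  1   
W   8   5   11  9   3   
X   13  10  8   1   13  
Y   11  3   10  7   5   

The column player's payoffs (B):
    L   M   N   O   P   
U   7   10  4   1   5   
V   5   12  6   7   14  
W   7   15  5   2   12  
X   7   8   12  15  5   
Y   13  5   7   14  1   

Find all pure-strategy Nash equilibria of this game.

There is no pure-strategy Nash equilibrium

Find each player's best response to every opponent strategy; NE are the intersections.
The row player's best responses — vs L: X (payoff 13); vs M: X (payoff 10); vs N: V (payoff 15); vs O: V (payoff 13); vs P: U (payoff 15).
The column player's best responses — vs U: M (payoff 10); vs V: P (payoff 14); vs W: M (payoff 15); vs X: O (payoff 15); vs Y: O (payoff 14).
No cell has both players best-responding. For instance, the row player's best reply to P is U, but against U the column player prefers M over P.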